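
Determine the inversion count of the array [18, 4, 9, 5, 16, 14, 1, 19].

Finding inversions in [18, 4, 9, 5, 16, 14, 1, 19]:

(0, 1): arr[0]=18 > arr[1]=4
(0, 2): arr[0]=18 > arr[2]=9
(0, 3): arr[0]=18 > arr[3]=5
(0, 4): arr[0]=18 > arr[4]=16
(0, 5): arr[0]=18 > arr[5]=14
(0, 6): arr[0]=18 > arr[6]=1
(1, 6): arr[1]=4 > arr[6]=1
(2, 3): arr[2]=9 > arr[3]=5
(2, 6): arr[2]=9 > arr[6]=1
(3, 6): arr[3]=5 > arr[6]=1
(4, 5): arr[4]=16 > arr[5]=14
(4, 6): arr[4]=16 > arr[6]=1
(5, 6): arr[5]=14 > arr[6]=1

Total inversions: 13

The array has 13 inversion(s): (0,1), (0,2), (0,3), (0,4), (0,5), (0,6), (1,6), (2,3), (2,6), (3,6), (4,5), (4,6), (5,6). Each pair (i,j) satisfies i < j and arr[i] > arr[j].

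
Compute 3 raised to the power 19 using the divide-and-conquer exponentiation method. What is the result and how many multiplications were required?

Computing 3^19 by squaring (build up from 3^1; each line after the first costs one multiplication):

3^1 = 3
3^2 = (3^1)^2 = 3^2 = 9
3^4 = (3^2)^2 = 9^2 = 81
3^8 = (3^4)^2 = 81^2 = 6561
3^9 = 3 * 3^8 = 3 * 6561 = 19683
3^18 = (3^9)^2 = 19683^2 = 387420489
3^19 = 3 * 3^18 = 3 * 387420489 = 1162261467

Result: 1162261467
Multiplications needed: 6 (6 lines after 3^1)

3^19 = 1162261467. Using exponentiation by squaring, this requires 6 multiplications. The key idea: if the exponent is even, square the half-power; if odd, multiply by the base once.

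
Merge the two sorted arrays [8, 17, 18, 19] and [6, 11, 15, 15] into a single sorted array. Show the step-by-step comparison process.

Merging process:

Compare 8 vs 6: take 6 from right. Merged: [6]
Compare 8 vs 11: take 8 from left. Merged: [6, 8]
Compare 17 vs 11: take 11 from right. Merged: [6, 8, 11]
Compare 17 vs 15: take 15 from right. Merged: [6, 8, 11, 15]
Compare 17 vs 15: take 15 from right. Merged: [6, 8, 11, 15, 15]
Append remaining from left: [17, 18, 19]. Merged: [6, 8, 11, 15, 15, 17, 18, 19]

Final merged array: [6, 8, 11, 15, 15, 17, 18, 19]
Total comparisons: 5

The merged array is [6, 8, 11, 15, 15, 17, 18, 19], requiring 5 comparisons. The merge step runs in O(n) time where n is the total number of elements.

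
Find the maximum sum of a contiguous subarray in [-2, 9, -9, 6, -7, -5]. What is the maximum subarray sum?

Using Kadane's algorithm on [-2, 9, -9, 6, -7, -5]:

Scanning through the array:
Position 1 (value 9): max_ending_here = 9, max_so_far = 9
Position 2 (value -9): max_ending_here = 0, max_so_far = 9
Position 3 (value 6): max_ending_here = 6, max_so_far = 9
Position 4 (value -7): max_ending_here = -1, max_so_far = 9
Position 5 (value -5): max_ending_here = -5, max_so_far = 9

Maximum subarray: [9]
Maximum sum: 9

The maximum subarray is [9] with sum 9. This subarray runs from index 1 to index 1.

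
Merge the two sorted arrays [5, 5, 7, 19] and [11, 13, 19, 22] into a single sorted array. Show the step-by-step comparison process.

Merging process:

Compare 5 vs 11: take 5 from left. Merged: [5]
Compare 5 vs 11: take 5 from left. Merged: [5, 5]
Compare 7 vs 11: take 7 from left. Merged: [5, 5, 7]
Compare 19 vs 11: take 11 from right. Merged: [5, 5, 7, 11]
Compare 19 vs 13: take 13 from right. Merged: [5, 5, 7, 11, 13]
Compare 19 vs 19: take 19 from left. Merged: [5, 5, 7, 11, 13, 19]
Append remaining from right: [19, 22]. Merged: [5, 5, 7, 11, 13, 19, 19, 22]

Final merged array: [5, 5, 7, 11, 13, 19, 19, 22]
Total comparisons: 6

The merged array is [5, 5, 7, 11, 13, 19, 19, 22], requiring 6 comparisons. The merge step runs in O(n) time where n is the total number of elements.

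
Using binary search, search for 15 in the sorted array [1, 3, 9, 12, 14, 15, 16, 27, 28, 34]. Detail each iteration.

Binary search for 15 in [1, 3, 9, 12, 14, 15, 16, 27, 28, 34]:

lo=0, hi=9, mid=4, arr[mid]=14 -> 14 < 15, search right half
lo=5, hi=9, mid=7, arr[mid]=27 -> 27 > 15, search left half
lo=5, hi=6, mid=5, arr[mid]=15 -> Found target at index 5!

Binary search finds 15 at index 5 after 3 comparisons. The search repeatedly halves the search space by comparing with the middle element.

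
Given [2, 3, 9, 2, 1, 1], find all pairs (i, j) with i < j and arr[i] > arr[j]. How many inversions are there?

Finding inversions in [2, 3, 9, 2, 1, 1]:

(0, 4): arr[0]=2 > arr[4]=1
(0, 5): arr[0]=2 > arr[5]=1
(1, 3): arr[1]=3 > arr[3]=2
(1, 4): arr[1]=3 > arr[4]=1
(1, 5): arr[1]=3 > arr[5]=1
(2, 3): arr[2]=9 > arr[3]=2
(2, 4): arr[2]=9 > arr[4]=1
(2, 5): arr[2]=9 > arr[5]=1
(3, 4): arr[3]=2 > arr[4]=1
(3, 5): arr[3]=2 > arr[5]=1

Total inversions: 10

The array has 10 inversion(s): (0,4), (0,5), (1,3), (1,4), (1,5), (2,3), (2,4), (2,5), (3,4), (3,5). Each pair (i,j) satisfies i < j and arr[i] > arr[j].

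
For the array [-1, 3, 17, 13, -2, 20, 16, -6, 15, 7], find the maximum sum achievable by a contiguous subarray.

Using Kadane's algorithm on [-1, 3, 17, 13, -2, 20, 16, -6, 15, 7]:

Scanning through the array:
Position 1 (value 3): max_ending_here = 3, max_so_far = 3
Position 2 (value 17): max_ending_here = 20, max_so_far = 20
Position 3 (value 13): max_ending_here = 33, max_so_far = 33
Position 4 (value -2): max_ending_here = 31, max_so_far = 33
Position 5 (value 20): max_ending_here = 51, max_so_far = 51
Position 6 (value 16): max_ending_here = 67, max_so_far = 67
Position 7 (value -6): max_ending_here = 61, max_so_far = 67
Position 8 (value 15): max_ending_here = 76, max_so_far = 76
Position 9 (value 7): max_ending_here = 83, max_so_far = 83

Maximum subarray: [3, 17, 13, -2, 20, 16, -6, 15, 7]
Maximum sum: 83

The maximum subarray is [3, 17, 13, -2, 20, 16, -6, 15, 7] with sum 83. This subarray runs from index 1 to index 9.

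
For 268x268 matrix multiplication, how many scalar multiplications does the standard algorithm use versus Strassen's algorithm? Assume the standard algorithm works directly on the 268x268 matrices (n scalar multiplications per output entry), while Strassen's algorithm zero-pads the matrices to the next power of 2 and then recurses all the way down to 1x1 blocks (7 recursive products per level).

Matrix multiplication for 268x268 matrices:

Strassen's algorithm requires power-of-2 dimensions. Pad 268x268 to 512x512 (next power of 2).

Standard algorithm: 268^3 = 19248832 multiplications
Strassen's algorithm: 7^(log2(512)) = 7^9 = 40353607 multiplications
Difference: 19248832 - 40353607 = -21104775 (Strassen uses MORE here due to padding overhead — for small or just-over-power-of-2 n, padding can outweigh the per-level savings)

Standard: 19248832 multiplications (268^3). Strassen: 40353607 multiplications (7^9, after padding to 512x512). Strassen reduces 8 recursive multiplications to 7 at each level.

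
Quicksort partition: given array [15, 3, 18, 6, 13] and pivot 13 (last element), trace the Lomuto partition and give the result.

Lomuto partition with pivot = 13:

Initial array: [15, 3, 18, 6, 13]

arr[0]=15 > 13: no swap
arr[1]=3 <= 13: swap with position 0, array becomes [3, 15, 18, 6, 13]
arr[2]=18 > 13: no swap
arr[3]=6 <= 13: swap with position 1, array becomes [3, 6, 18, 15, 13]

Place pivot at position 2: [3, 6, 13, 15, 18]
Pivot position: 2

After partitioning with pivot 13, the array becomes [3, 6, 13, 15, 18]. The pivot is placed at index 2. All elements to the left of the pivot are <= 13, and all elements to the right are > 13.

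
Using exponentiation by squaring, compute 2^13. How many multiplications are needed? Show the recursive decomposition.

Computing 2^13 by squaring (build up from 2^1; each line after the first costs one multiplication):

2^1 = 2
2^2 = (2^1)^2 = 2^2 = 4
2^3 = 2 * 2^2 = 2 * 4 = 8
2^6 = (2^3)^2 = 8^2 = 64
2^12 = (2^6)^2 = 64^2 = 4096
2^13 = 2 * 2^12 = 2 * 4096 = 8192

Result: 8192
Multiplications needed: 5 (5 lines after 2^1)

2^13 = 8192. Using exponentiation by squaring, this requires 5 multiplications. The key idea: if the exponent is even, square the half-power; if odd, multiply by the base once.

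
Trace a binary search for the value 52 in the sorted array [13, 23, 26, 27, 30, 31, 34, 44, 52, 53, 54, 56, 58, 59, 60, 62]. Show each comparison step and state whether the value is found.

Binary search for 52 in [13, 23, 26, 27, 30, 31, 34, 44, 52, 53, 54, 56, 58, 59, 60, 62]:

lo=0, hi=15, mid=7, arr[mid]=44 -> 44 < 52, search right half
lo=8, hi=15, mid=11, arr[mid]=56 -> 56 > 52, search left half
lo=8, hi=10, mid=9, arr[mid]=53 -> 53 > 52, search left half
lo=8, hi=8, mid=8, arr[mid]=52 -> Found target at index 8!

Binary search finds 52 at index 8 after 4 comparisons. The search repeatedly halves the search space by comparing with the middle element.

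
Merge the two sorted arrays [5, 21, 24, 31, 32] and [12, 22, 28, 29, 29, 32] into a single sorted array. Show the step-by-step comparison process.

Merging process:

Compare 5 vs 12: take 5 from left. Merged: [5]
Compare 21 vs 12: take 12 from right. Merged: [5, 12]
Compare 21 vs 22: take 21 from left. Merged: [5, 12, 21]
Compare 24 vs 22: take 22 from right. Merged: [5, 12, 21, 22]
Compare 24 vs 28: take 24 from left. Merged: [5, 12, 21, 22, 24]
Compare 31 vs 28: take 28 from right. Merged: [5, 12, 21, 22, 24, 28]
Compare 31 vs 29: take 29 from right. Merged: [5, 12, 21, 22, 24, 28, 29]
Compare 31 vs 29: take 29 from right. Merged: [5, 12, 21, 22, 24, 28, 29, 29]
Compare 31 vs 32: take 31 from left. Merged: [5, 12, 21, 22, 24, 28, 29, 29, 31]
Compare 32 vs 32: take 32 from left. Merged: [5, 12, 21, 22, 24, 28, 29, 29, 31, 32]
Append remaining from right: [32]. Merged: [5, 12, 21, 22, 24, 28, 29, 29, 31, 32, 32]

Final merged array: [5, 12, 21, 22, 24, 28, 29, 29, 31, 32, 32]
Total comparisons: 10

The merged array is [5, 12, 21, 22, 24, 28, 29, 29, 31, 32, 32], requiring 10 comparisons. The merge step runs in O(n) time where n is the total number of elements.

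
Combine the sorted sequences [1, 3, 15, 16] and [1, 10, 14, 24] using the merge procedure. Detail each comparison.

Merging process:

Compare 1 vs 1: take 1 from left. Merged: [1]
Compare 3 vs 1: take 1 from right. Merged: [1, 1]
Compare 3 vs 10: take 3 from left. Merged: [1, 1, 3]
Compare 15 vs 10: take 10 from right. Merged: [1, 1, 3, 10]
Compare 15 vs 14: take 14 from right. Merged: [1, 1, 3, 10, 14]
Compare 15 vs 24: take 15 from left. Merged: [1, 1, 3, 10, 14, 15]
Compare 16 vs 24: take 16 from left. Merged: [1, 1, 3, 10, 14, 15, 16]
Append remaining from right: [24]. Merged: [1, 1, 3, 10, 14, 15, 16, 24]

Final merged array: [1, 1, 3, 10, 14, 15, 16, 24]
Total comparisons: 7

The merged array is [1, 1, 3, 10, 14, 15, 16, 24], requiring 7 comparisons. The merge step runs in O(n) time where n is the total number of elements.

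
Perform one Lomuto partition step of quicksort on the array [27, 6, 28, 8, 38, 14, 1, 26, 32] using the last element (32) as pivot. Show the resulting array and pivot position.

Lomuto partition with pivot = 32:

Initial array: [27, 6, 28, 8, 38, 14, 1, 26, 32]

arr[0]=27 <= 32: swap with position 0, array becomes [27, 6, 28, 8, 38, 14, 1, 26, 32]
arr[1]=6 <= 32: swap with position 1, array becomes [27, 6, 28, 8, 38, 14, 1, 26, 32]
arr[2]=28 <= 32: swap with position 2, array becomes [27, 6, 28, 8, 38, 14, 1, 26, 32]
arr[3]=8 <= 32: swap with position 3, array becomes [27, 6, 28, 8, 38, 14, 1, 26, 32]
arr[4]=38 > 32: no swap
arr[5]=14 <= 32: swap with position 4, array becomes [27, 6, 28, 8, 14, 38, 1, 26, 32]
arr[6]=1 <= 32: swap with position 5, array becomes [27, 6, 28, 8, 14, 1, 38, 26, 32]
arr[7]=26 <= 32: swap with position 6, array becomes [27, 6, 28, 8, 14, 1, 26, 38, 32]

Place pivot at position 7: [27, 6, 28, 8, 14, 1, 26, 32, 38]
Pivot position: 7

After partitioning with pivot 32, the array becomes [27, 6, 28, 8, 14, 1, 26, 32, 38]. The pivot is placed at index 7. All elements to the left of the pivot are <= 32, and all elements to the right are > 32.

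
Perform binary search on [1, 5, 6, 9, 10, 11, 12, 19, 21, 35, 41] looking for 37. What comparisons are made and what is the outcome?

Binary search for 37 in [1, 5, 6, 9, 10, 11, 12, 19, 21, 35, 41]:

lo=0, hi=10, mid=5, arr[mid]=11 -> 11 < 37, search right half
lo=6, hi=10, mid=8, arr[mid]=21 -> 21 < 37, search right half
lo=9, hi=10, mid=9, arr[mid]=35 -> 35 < 37, search right half
lo=10, hi=10, mid=10, arr[mid]=41 -> 41 > 37, search left half
lo=10 > hi=9, target 37 not found

Binary search determines that 37 is not in the array after 4 comparisons. The search space was exhausted without finding the target.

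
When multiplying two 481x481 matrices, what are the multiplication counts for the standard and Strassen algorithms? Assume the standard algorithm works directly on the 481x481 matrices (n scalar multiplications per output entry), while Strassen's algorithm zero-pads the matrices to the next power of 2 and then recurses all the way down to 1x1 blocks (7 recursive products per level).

Matrix multiplication for 481x481 matrices:

Strassen's algorithm requires power-of-2 dimensions. Pad 481x481 to 512x512 (next power of 2).

Standard algorithm: 481^3 = 111284641 multiplications
Strassen's algorithm: 7^(log2(512)) = 7^9 = 40353607 multiplications
Savings: 111284641 - 40353607 = 70931034 multiplications

Standard: 111284641 multiplications (481^3). Strassen: 40353607 multiplications (7^9, after padding to 512x512). Strassen reduces 8 recursive multiplications to 7 at each level.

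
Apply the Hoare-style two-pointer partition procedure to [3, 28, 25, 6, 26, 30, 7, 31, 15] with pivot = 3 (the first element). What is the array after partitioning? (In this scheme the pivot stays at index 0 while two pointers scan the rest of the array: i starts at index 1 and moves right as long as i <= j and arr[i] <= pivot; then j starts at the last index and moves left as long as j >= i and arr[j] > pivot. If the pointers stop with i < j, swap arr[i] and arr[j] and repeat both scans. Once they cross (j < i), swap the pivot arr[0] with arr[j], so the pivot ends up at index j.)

Hoare-style two-pointer partition with pivot = 3:

Initial array: [3, 28, 25, 6, 26, 30, 7, 31, 15]

Pointers start at i = 1, j = 8.
i ends at 1, j ends at 0: the pointers have crossed (j < i), so scanning stops.

j = 0, so swapping arr[0] with arr[j] leaves the pivot at position 0: [3, 28, 25, 6, 26, 30, 7, 31, 15]
Pivot position: 0

After partitioning with pivot 3, the array becomes [3, 28, 25, 6, 26, 30, 7, 31, 15]. The pivot is placed at index 0. All elements to the left of the pivot are <= 3, and all elements to the right are > 3.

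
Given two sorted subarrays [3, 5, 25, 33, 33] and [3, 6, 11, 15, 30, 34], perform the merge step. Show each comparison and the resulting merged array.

Merging process:

Compare 3 vs 3: take 3 from left. Merged: [3]
Compare 5 vs 3: take 3 from right. Merged: [3, 3]
Compare 5 vs 6: take 5 from left. Merged: [3, 3, 5]
Compare 25 vs 6: take 6 from right. Merged: [3, 3, 5, 6]
Compare 25 vs 11: take 11 from right. Merged: [3, 3, 5, 6, 11]
Compare 25 vs 15: take 15 from right. Merged: [3, 3, 5, 6, 11, 15]
Compare 25 vs 30: take 25 from left. Merged: [3, 3, 5, 6, 11, 15, 25]
Compare 33 vs 30: take 30 from right. Merged: [3, 3, 5, 6, 11, 15, 25, 30]
Compare 33 vs 34: take 33 from left. Merged: [3, 3, 5, 6, 11, 15, 25, 30, 33]
Compare 33 vs 34: take 33 from left. Merged: [3, 3, 5, 6, 11, 15, 25, 30, 33, 33]
Append remaining from right: [34]. Merged: [3, 3, 5, 6, 11, 15, 25, 30, 33, 33, 34]

Final merged array: [3, 3, 5, 6, 11, 15, 25, 30, 33, 33, 34]
Total comparisons: 10

The merged array is [3, 3, 5, 6, 11, 15, 25, 30, 33, 33, 34], requiring 10 comparisons. The merge step runs in O(n) time where n is the total number of elements.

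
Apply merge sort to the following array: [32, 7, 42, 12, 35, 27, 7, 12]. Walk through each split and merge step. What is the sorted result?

Merge sort trace:

Split: [32, 7, 42, 12, 35, 27, 7, 12] -> [32, 7, 42, 12] and [35, 27, 7, 12]
  Split: [32, 7, 42, 12] -> [32, 7] and [42, 12]
    Split: [32, 7] -> [32] and [7]
    Merge: [32] + [7] -> [7, 32]
    Split: [42, 12] -> [42] and [12]
    Merge: [42] + [12] -> [12, 42]
  Merge: [7, 32] + [12, 42] -> [7, 12, 32, 42]
  Split: [35, 27, 7, 12] -> [35, 27] and [7, 12]
    Split: [35, 27] -> [35] and [27]
    Merge: [35] + [27] -> [27, 35]
    Split: [7, 12] -> [7] and [12]
    Merge: [7] + [12] -> [7, 12]
  Merge: [27, 35] + [7, 12] -> [7, 12, 27, 35]
Merge: [7, 12, 32, 42] + [7, 12, 27, 35] -> [7, 7, 12, 12, 27, 32, 35, 42]

Final sorted array: [7, 7, 12, 12, 27, 32, 35, 42]

The merge sort proceeds by recursively splitting the array and merging sorted halves.
After all merges, the sorted array is [7, 7, 12, 12, 27, 32, 35, 42].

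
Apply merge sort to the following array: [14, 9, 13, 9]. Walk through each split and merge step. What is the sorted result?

Merge sort trace:

Split: [14, 9, 13, 9] -> [14, 9] and [13, 9]
  Split: [14, 9] -> [14] and [9]
  Merge: [14] + [9] -> [9, 14]
  Split: [13, 9] -> [13] and [9]
  Merge: [13] + [9] -> [9, 13]
Merge: [9, 14] + [9, 13] -> [9, 9, 13, 14]

Final sorted array: [9, 9, 13, 14]

The merge sort proceeds by recursively splitting the array and merging sorted halves.
After all merges, the sorted array is [9, 9, 13, 14].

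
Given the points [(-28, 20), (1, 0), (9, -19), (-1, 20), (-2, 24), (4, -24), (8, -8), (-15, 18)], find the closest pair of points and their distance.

Computing all pairwise distances among 8 points:

d((-28, 20), (1, 0)) = 35.2278
d((-28, 20), (9, -19)) = 53.7587
d((-28, 20), (-1, 20)) = 27.0
d((-28, 20), (-2, 24)) = 26.3059
d((-28, 20), (4, -24)) = 54.4059
d((-28, 20), (8, -8)) = 45.607
d((-28, 20), (-15, 18)) = 13.1529
d((1, 0), (9, -19)) = 20.6155
d((1, 0), (-1, 20)) = 20.0998
d((1, 0), (-2, 24)) = 24.1868
d((1, 0), (4, -24)) = 24.1868
d((1, 0), (8, -8)) = 10.6301
d((1, 0), (-15, 18)) = 24.0832
d((9, -19), (-1, 20)) = 40.2616
d((9, -19), (-2, 24)) = 44.3847
d((9, -19), (4, -24)) = 7.0711
d((9, -19), (8, -8)) = 11.0454
d((9, -19), (-15, 18)) = 44.1022
d((-1, 20), (-2, 24)) = 4.1231 <-- minimum
d((-1, 20), (4, -24)) = 44.2832
d((-1, 20), (8, -8)) = 29.4109
d((-1, 20), (-15, 18)) = 14.1421
d((-2, 24), (4, -24)) = 48.3735
d((-2, 24), (8, -8)) = 33.5261
d((-2, 24), (-15, 18)) = 14.3178
d((4, -24), (8, -8)) = 16.4924
d((4, -24), (-15, 18)) = 46.0977
d((8, -8), (-15, 18)) = 34.7131

Closest pair: (-1, 20) and (-2, 24) with distance 4.1231

The closest pair is (-1, 20) and (-2, 24) with Euclidean distance 4.1231. For 8 points, brute-force pairwise comparison is shown above. For large n, the divide-and-conquer algorithm (sort by x, recurse on halves, check the dividing strip) achieves O(n log n).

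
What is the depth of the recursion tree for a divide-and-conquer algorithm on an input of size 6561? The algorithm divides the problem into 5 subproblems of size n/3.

For divide and conquer with division factor 3:

Problem sizes at each level:
Level 0: 6561
Level 1: 2187
Level 2: 729
Level 3: 243
Level 4: 81
Level 5: 27
Level 6: 9
Level 7: 3
Level 8: 1

The root is level 0 and the size-1 base case is level 8 (the tree spans levels 0 through 8, i.e. 9 levels counting the root), so the depth is the number of divisions: log_3(6561) = 8

The recursion tree depth is log_3(6561) = 8. At each level, the problem size is divided by 3, so it takes 8 divisions to reduce to a base case of size 1. The algorithm makes 5 recursive calls at each level.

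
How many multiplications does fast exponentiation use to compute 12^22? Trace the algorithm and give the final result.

Computing 12^22 by squaring (build up from 12^1; each line after the first costs one multiplication):

12^1 = 12
12^2 = (12^1)^2 = 12^2 = 144
12^4 = (12^2)^2 = 144^2 = 20736
12^5 = 12 * 12^4 = 12 * 20736 = 248832
12^10 = (12^5)^2 = 248832^2 = 61917364224
12^11 = 12 * 12^10 = 12 * 61917364224 = 743008370688
12^22 = (12^11)^2 = 743008370688^2 = 552061438912436417593344

Result: 552061438912436417593344
Multiplications needed: 6 (6 lines after 12^1)

12^22 = 552061438912436417593344. Using exponentiation by squaring, this requires 6 multiplications. The key idea: if the exponent is even, square the half-power; if odd, multiply by the base once.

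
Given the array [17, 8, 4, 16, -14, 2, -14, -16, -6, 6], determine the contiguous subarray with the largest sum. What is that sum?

Using Kadane's algorithm on [17, 8, 4, 16, -14, 2, -14, -16, -6, 6]:

Scanning through the array:
Position 1 (value 8): max_ending_here = 25, max_so_far = 25
Position 2 (value 4): max_ending_here = 29, max_so_far = 29
Position 3 (value 16): max_ending_here = 45, max_so_far = 45
Position 4 (value -14): max_ending_here = 31, max_so_far = 45
Position 5 (value 2): max_ending_here = 33, max_so_far = 45
Position 6 (value -14): max_ending_here = 19, max_so_far = 45
Position 7 (value -16): max_ending_here = 3, max_so_far = 45
Position 8 (value -6): max_ending_here = -3, max_so_far = 45
Position 9 (value 6): max_ending_here = 6, max_so_far = 45

Maximum subarray: [17, 8, 4, 16]
Maximum sum: 45

The maximum subarray is [17, 8, 4, 16] with sum 45. This subarray runs from index 0 to index 3.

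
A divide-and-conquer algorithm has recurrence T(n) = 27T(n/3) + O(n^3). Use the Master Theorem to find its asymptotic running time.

Master Theorem for T(n) = 27T(n/3) + O(n^3):

a = 27, b = 3, c = 3
log_b(a) = log_3(27) = 3.0000

Case 2: c = 3 = log_3(27) = 3.0000
T(n) = O(n^3 log n) = O(n^3 log n)

For T(n) = 27T(n/3) + O(n^3): log_3(27) = 3.0000. This is Case 2 of the Master Theorem (c = log_b(a), equal work at all levels), giving O(n^3 log n).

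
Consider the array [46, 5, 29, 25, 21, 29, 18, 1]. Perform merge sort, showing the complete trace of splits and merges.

Merge sort trace:

Split: [46, 5, 29, 25, 21, 29, 18, 1] -> [46, 5, 29, 25] and [21, 29, 18, 1]
  Split: [46, 5, 29, 25] -> [46, 5] and [29, 25]
    Split: [46, 5] -> [46] and [5]
    Merge: [46] + [5] -> [5, 46]
    Split: [29, 25] -> [29] and [25]
    Merge: [29] + [25] -> [25, 29]
  Merge: [5, 46] + [25, 29] -> [5, 25, 29, 46]
  Split: [21, 29, 18, 1] -> [21, 29] and [18, 1]
    Split: [21, 29] -> [21] and [29]
    Merge: [21] + [29] -> [21, 29]
    Split: [18, 1] -> [18] and [1]
    Merge: [18] + [1] -> [1, 18]
  Merge: [21, 29] + [1, 18] -> [1, 18, 21, 29]
Merge: [5, 25, 29, 46] + [1, 18, 21, 29] -> [1, 5, 18, 21, 25, 29, 29, 46]

Final sorted array: [1, 5, 18, 21, 25, 29, 29, 46]

The merge sort proceeds by recursively splitting the array and merging sorted halves.
After all merges, the sorted array is [1, 5, 18, 21, 25, 29, 29, 46].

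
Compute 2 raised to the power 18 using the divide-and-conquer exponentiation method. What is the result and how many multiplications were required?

Computing 2^18 by squaring (build up from 2^1; each line after the first costs one multiplication):

2^1 = 2
2^2 = (2^1)^2 = 2^2 = 4
2^4 = (2^2)^2 = 4^2 = 16
2^8 = (2^4)^2 = 16^2 = 256
2^9 = 2 * 2^8 = 2 * 256 = 512
2^18 = (2^9)^2 = 512^2 = 262144

Result: 262144
Multiplications needed: 5 (5 lines after 2^1)

2^18 = 262144. Using exponentiation by squaring, this requires 5 multiplications. The key idea: if the exponent is even, square the half-power; if odd, multiply by the base once.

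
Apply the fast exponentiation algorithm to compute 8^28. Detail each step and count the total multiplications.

Computing 8^28 by squaring (build up from 8^1; each line after the first costs one multiplication):

8^1 = 8
8^2 = (8^1)^2 = 8^2 = 64
8^3 = 8 * 8^2 = 8 * 64 = 512
8^6 = (8^3)^2 = 512^2 = 262144
8^7 = 8 * 8^6 = 8 * 262144 = 2097152
8^14 = (8^7)^2 = 2097152^2 = 4398046511104
8^28 = (8^14)^2 = 4398046511104^2 = 19342813113834066795298816

Result: 19342813113834066795298816
Multiplications needed: 6 (6 lines after 8^1)

8^28 = 19342813113834066795298816. Using exponentiation by squaring, this requires 6 multiplications. The key idea: if the exponent is even, square the half-power; if odd, multiply by the base once.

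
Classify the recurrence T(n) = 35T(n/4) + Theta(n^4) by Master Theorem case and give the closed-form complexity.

Master Theorem for T(n) = 35T(n/4) + O(n^4):

a = 35, b = 4, c = 4
log_b(a) = log_4(35) = 2.5646

Case 3: c = 4 > log_4(35) = 2.5646
T(n) = O(n^4) = O(n^4)

For T(n) = 35T(n/4) + O(n^4): log_4(35) = 2.5646. This is Case 3 of the Master Theorem (c > log_b(a), work dominated by root), giving O(n^4).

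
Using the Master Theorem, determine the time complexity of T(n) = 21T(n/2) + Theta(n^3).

Master Theorem for T(n) = 21T(n/2) + O(n^3):

a = 21, b = 2, c = 3
log_b(a) = log_2(21) = 4.3923

Case 1: c = 3 < log_2(21) = 4.3923
T(n) = O(n^(log_2 21))

For T(n) = 21T(n/2) + O(n^3): log_2(21) = 4.3923. This is Case 1 of the Master Theorem (c < log_b(a), work dominated by leaves), giving O(n^(log_2 21)).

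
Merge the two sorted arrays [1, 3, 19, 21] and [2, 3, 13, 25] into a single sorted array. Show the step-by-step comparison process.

Merging process:

Compare 1 vs 2: take 1 from left. Merged: [1]
Compare 3 vs 2: take 2 from right. Merged: [1, 2]
Compare 3 vs 3: take 3 from left. Merged: [1, 2, 3]
Compare 19 vs 3: take 3 from right. Merged: [1, 2, 3, 3]
Compare 19 vs 13: take 13 from right. Merged: [1, 2, 3, 3, 13]
Compare 19 vs 25: take 19 from left. Merged: [1, 2, 3, 3, 13, 19]
Compare 21 vs 25: take 21 from left. Merged: [1, 2, 3, 3, 13, 19, 21]
Append remaining from right: [25]. Merged: [1, 2, 3, 3, 13, 19, 21, 25]

Final merged array: [1, 2, 3, 3, 13, 19, 21, 25]
Total comparisons: 7

The merged array is [1, 2, 3, 3, 13, 19, 21, 25], requiring 7 comparisons. The merge step runs in O(n) time where n is the total number of elements.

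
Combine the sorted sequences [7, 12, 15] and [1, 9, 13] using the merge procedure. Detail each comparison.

Merging process:

Compare 7 vs 1: take 1 from right. Merged: [1]
Compare 7 vs 9: take 7 from left. Merged: [1, 7]
Compare 12 vs 9: take 9 from right. Merged: [1, 7, 9]
Compare 12 vs 13: take 12 from left. Merged: [1, 7, 9, 12]
Compare 15 vs 13: take 13 from right. Merged: [1, 7, 9, 12, 13]
Append remaining from left: [15]. Merged: [1, 7, 9, 12, 13, 15]

Final merged array: [1, 7, 9, 12, 13, 15]
Total comparisons: 5

The merged array is [1, 7, 9, 12, 13, 15], requiring 5 comparisons. The merge step runs in O(n) time where n is the total number of elements.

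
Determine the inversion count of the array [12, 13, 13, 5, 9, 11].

Finding inversions in [12, 13, 13, 5, 9, 11]:

(0, 3): arr[0]=12 > arr[3]=5
(0, 4): arr[0]=12 > arr[4]=9
(0, 5): arr[0]=12 > arr[5]=11
(1, 3): arr[1]=13 > arr[3]=5
(1, 4): arr[1]=13 > arr[4]=9
(1, 5): arr[1]=13 > arr[5]=11
(2, 3): arr[2]=13 > arr[3]=5
(2, 4): arr[2]=13 > arr[4]=9
(2, 5): arr[2]=13 > arr[5]=11

Total inversions: 9

The array has 9 inversion(s): (0,3), (0,4), (0,5), (1,3), (1,4), (1,5), (2,3), (2,4), (2,5). Each pair (i,j) satisfies i < j and arr[i] > arr[j].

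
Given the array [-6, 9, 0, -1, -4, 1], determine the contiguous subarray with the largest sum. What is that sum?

Using Kadane's algorithm on [-6, 9, 0, -1, -4, 1]:

Scanning through the array:
Position 1 (value 9): max_ending_here = 9, max_so_far = 9
Position 2 (value 0): max_ending_here = 9, max_so_far = 9
Position 3 (value -1): max_ending_here = 8, max_so_far = 9
Position 4 (value -4): max_ending_here = 4, max_so_far = 9
Position 5 (value 1): max_ending_here = 5, max_so_far = 9

Maximum subarray: [9]
Maximum sum: 9

The maximum subarray is [9] with sum 9. This subarray runs from index 1 to index 1.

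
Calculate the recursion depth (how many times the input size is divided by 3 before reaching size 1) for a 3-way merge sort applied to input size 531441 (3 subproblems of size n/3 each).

For divide and conquer with division factor 3:

Problem sizes at each level:
Level 0: 531441
Level 1: 177147
Level 2: 59049
Level 3: 19683
Level 4: 6561
Level 5: 2187
Level 6: 729
Level 7: 243
Level 8: 81
Level 9: 27
Level 10: 9
Level 11: 3
Level 12: 1

The root is level 0 and the size-1 base case is level 12 (the tree spans levels 0 through 12, i.e. 13 levels counting the root), so the depth is the number of divisions: log_3(531441) = 12

The recursion tree depth is log_3(531441) = 12. At each level, the problem size is divided by 3, so it takes 12 divisions to reduce to a base case of size 1. The algorithm makes 3 recursive calls at each level.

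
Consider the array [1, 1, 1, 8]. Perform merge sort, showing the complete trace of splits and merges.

Merge sort trace:

Split: [1, 1, 1, 8] -> [1, 1] and [1, 8]
  Split: [1, 1] -> [1] and [1]
  Merge: [1] + [1] -> [1, 1]
  Split: [1, 8] -> [1] and [8]
  Merge: [1] + [8] -> [1, 8]
Merge: [1, 1] + [1, 8] -> [1, 1, 1, 8]

Final sorted array: [1, 1, 1, 8]

The merge sort proceeds by recursively splitting the array and merging sorted halves.
After all merges, the sorted array is [1, 1, 1, 8].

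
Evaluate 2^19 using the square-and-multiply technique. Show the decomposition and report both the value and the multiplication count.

Computing 2^19 by squaring (build up from 2^1; each line after the first costs one multiplication):

2^1 = 2
2^2 = (2^1)^2 = 2^2 = 4
2^4 = (2^2)^2 = 4^2 = 16
2^8 = (2^4)^2 = 16^2 = 256
2^9 = 2 * 2^8 = 2 * 256 = 512
2^18 = (2^9)^2 = 512^2 = 262144
2^19 = 2 * 2^18 = 2 * 262144 = 524288

Result: 524288
Multiplications needed: 6 (6 lines after 2^1)

2^19 = 524288. Using exponentiation by squaring, this requires 6 multiplications. The key idea: if the exponent is even, square the half-power; if odd, multiply by the base once.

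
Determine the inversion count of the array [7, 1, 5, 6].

Finding inversions in [7, 1, 5, 6]:

(0, 1): arr[0]=7 > arr[1]=1
(0, 2): arr[0]=7 > arr[2]=5
(0, 3): arr[0]=7 > arr[3]=6

Total inversions: 3

The array has 3 inversion(s): (0,1), (0,2), (0,3). Each pair (i,j) satisfies i < j and arr[i] > arr[j].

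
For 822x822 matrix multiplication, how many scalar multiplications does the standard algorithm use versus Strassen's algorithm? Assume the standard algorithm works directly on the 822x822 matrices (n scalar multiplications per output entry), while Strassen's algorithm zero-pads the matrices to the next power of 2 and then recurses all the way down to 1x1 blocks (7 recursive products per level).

Matrix multiplication for 822x822 matrices:

Strassen's algorithm requires power-of-2 dimensions. Pad 822x822 to 1024x1024 (next power of 2).

Standard algorithm: 822^3 = 555412248 multiplications
Strassen's algorithm: 7^(log2(1024)) = 7^10 = 282475249 multiplications
Savings: 555412248 - 282475249 = 272936999 multiplications

Standard: 555412248 multiplications (822^3). Strassen: 282475249 multiplications (7^10, after padding to 1024x1024). Strassen reduces 8 recursive multiplications to 7 at each level.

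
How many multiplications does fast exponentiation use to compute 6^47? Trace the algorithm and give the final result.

Computing 6^47 by squaring (build up from 6^1; each line after the first costs one multiplication):

6^1 = 6
6^2 = (6^1)^2 = 6^2 = 36
6^4 = (6^2)^2 = 36^2 = 1296
6^5 = 6 * 6^4 = 6 * 1296 = 7776
6^10 = (6^5)^2 = 7776^2 = 60466176
6^11 = 6 * 6^10 = 6 * 60466176 = 362797056
6^22 = (6^11)^2 = 362797056^2 = 131621703842267136
6^23 = 6 * 6^22 = 6 * 131621703842267136 = 789730223053602816
6^46 = (6^23)^2 = 789730223053602816^2 = 623673825204293256669089197883129856
6^47 = 6 * 6^46 = 6 * 623673825204293256669089197883129856 = 3742042951225759540014535187298779136

Result: 3742042951225759540014535187298779136
Multiplications needed: 9 (9 lines after 6^1)

6^47 = 3742042951225759540014535187298779136. Using exponentiation by squaring, this requires 9 multiplications. The key idea: if the exponent is even, square the half-power; if odd, multiply by the base once.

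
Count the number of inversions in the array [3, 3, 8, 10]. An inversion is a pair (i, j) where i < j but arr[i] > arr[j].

Finding inversions in [3, 3, 8, 10]:


Total inversions: 0

The array has 0 inversions. It is already sorted.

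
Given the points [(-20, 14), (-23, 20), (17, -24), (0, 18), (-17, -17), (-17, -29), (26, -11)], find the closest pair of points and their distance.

Computing all pairwise distances among 7 points:

d((-20, 14), (-23, 20)) = 6.7082 <-- minimum
d((-20, 14), (17, -24)) = 53.0377
d((-20, 14), (0, 18)) = 20.3961
d((-20, 14), (-17, -17)) = 31.1448
d((-20, 14), (-17, -29)) = 43.1045
d((-20, 14), (26, -11)) = 52.3546
d((-23, 20), (17, -24)) = 59.4643
d((-23, 20), (0, 18)) = 23.0868
d((-23, 20), (-17, -17)) = 37.4833
d((-23, 20), (-17, -29)) = 49.366
d((-23, 20), (26, -11)) = 57.9828
d((17, -24), (0, 18)) = 45.31
d((17, -24), (-17, -17)) = 34.7131
d((17, -24), (-17, -29)) = 34.3657
d((17, -24), (26, -11)) = 15.8114
d((0, 18), (-17, -17)) = 38.9102
d((0, 18), (-17, -29)) = 49.98
d((0, 18), (26, -11)) = 38.9487
d((-17, -17), (-17, -29)) = 12.0
d((-17, -17), (26, -11)) = 43.4166
d((-17, -29), (26, -11)) = 46.6154

Closest pair: (-20, 14) and (-23, 20) with distance 6.7082

The closest pair is (-20, 14) and (-23, 20) with Euclidean distance 6.7082. For 7 points, brute-force pairwise comparison is shown above. For large n, the divide-and-conquer algorithm (sort by x, recurse on halves, check the dividing strip) achieves O(n log n).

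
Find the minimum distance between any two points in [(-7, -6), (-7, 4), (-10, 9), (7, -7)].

Computing all pairwise distances among 4 points:

d((-7, -6), (-7, 4)) = 10.0
d((-7, -6), (-10, 9)) = 15.2971
d((-7, -6), (7, -7)) = 14.0357
d((-7, 4), (-10, 9)) = 5.831 <-- minimum
d((-7, 4), (7, -7)) = 17.8045
d((-10, 9), (7, -7)) = 23.3452

Closest pair: (-7, 4) and (-10, 9) with distance 5.831

The closest pair is (-7, 4) and (-10, 9) with Euclidean distance 5.831. For 4 points, brute-force pairwise comparison is shown above. For large n, the divide-and-conquer algorithm (sort by x, recurse on halves, check the dividing strip) achieves O(n log n).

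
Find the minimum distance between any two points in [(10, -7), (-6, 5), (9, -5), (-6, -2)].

Computing all pairwise distances among 4 points:

d((10, -7), (-6, 5)) = 20.0
d((10, -7), (9, -5)) = 2.2361 <-- minimum
d((10, -7), (-6, -2)) = 16.7631
d((-6, 5), (9, -5)) = 18.0278
d((-6, 5), (-6, -2)) = 7.0
d((9, -5), (-6, -2)) = 15.2971

Closest pair: (10, -7) and (9, -5) with distance 2.2361

The closest pair is (10, -7) and (9, -5) with Euclidean distance 2.2361. For 4 points, brute-force pairwise comparison is shown above. For large n, the divide-and-conquer algorithm (sort by x, recurse on halves, check the dividing strip) achieves O(n log n).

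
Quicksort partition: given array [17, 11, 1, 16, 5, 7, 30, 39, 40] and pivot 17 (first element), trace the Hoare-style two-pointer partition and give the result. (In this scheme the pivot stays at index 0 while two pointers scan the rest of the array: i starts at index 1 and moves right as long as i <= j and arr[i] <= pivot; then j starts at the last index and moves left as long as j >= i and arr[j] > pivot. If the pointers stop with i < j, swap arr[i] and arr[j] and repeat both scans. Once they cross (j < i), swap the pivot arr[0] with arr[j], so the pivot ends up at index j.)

Hoare-style two-pointer partition with pivot = 17:

Initial array: [17, 11, 1, 16, 5, 7, 30, 39, 40]

Pointers start at i = 1, j = 8.
i ends at 6, j ends at 5: the pointers have crossed (j < i), so scanning stops.

Swap pivot arr[0] with arr[5] to place pivot at position 5: [7, 11, 1, 16, 5, 17, 30, 39, 40]
Pivot position: 5

After partitioning with pivot 17, the array becomes [7, 11, 1, 16, 5, 17, 30, 39, 40]. The pivot is placed at index 5. All elements to the left of the pivot are <= 17, and all elements to the right are > 17.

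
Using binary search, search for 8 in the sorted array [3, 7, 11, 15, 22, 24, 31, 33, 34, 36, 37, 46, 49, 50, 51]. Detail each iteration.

Binary search for 8 in [3, 7, 11, 15, 22, 24, 31, 33, 34, 36, 37, 46, 49, 50, 51]:

lo=0, hi=14, mid=7, arr[mid]=33 -> 33 > 8, search left half
lo=0, hi=6, mid=3, arr[mid]=15 -> 15 > 8, search left half
lo=0, hi=2, mid=1, arr[mid]=7 -> 7 < 8, search right half
lo=2, hi=2, mid=2, arr[mid]=11 -> 11 > 8, search left half
lo=2 > hi=1, target 8 not found

Binary search determines that 8 is not in the array after 4 comparisons. The search space was exhausted without finding the target.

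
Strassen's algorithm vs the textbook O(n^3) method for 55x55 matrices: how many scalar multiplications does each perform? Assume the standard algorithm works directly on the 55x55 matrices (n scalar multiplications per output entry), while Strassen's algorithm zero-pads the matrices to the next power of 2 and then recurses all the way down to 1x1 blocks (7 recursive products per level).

Matrix multiplication for 55x55 matrices:

Strassen's algorithm requires power-of-2 dimensions. Pad 55x55 to 64x64 (next power of 2).

Standard algorithm: 55^3 = 166375 multiplications
Strassen's algorithm: 7^(log2(64)) = 7^6 = 117649 multiplications
Savings: 166375 - 117649 = 48726 multiplications

Standard: 166375 multiplications (55^3). Strassen: 117649 multiplications (7^6, after padding to 64x64). Strassen reduces 8 recursive multiplications to 7 at each level.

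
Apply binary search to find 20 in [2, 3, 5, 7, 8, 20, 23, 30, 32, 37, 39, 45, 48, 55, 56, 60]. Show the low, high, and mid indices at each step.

Binary search for 20 in [2, 3, 5, 7, 8, 20, 23, 30, 32, 37, 39, 45, 48, 55, 56, 60]:

lo=0, hi=15, mid=7, arr[mid]=30 -> 30 > 20, search left half
lo=0, hi=6, mid=3, arr[mid]=7 -> 7 < 20, search right half
lo=4, hi=6, mid=5, arr[mid]=20 -> Found target at index 5!

Binary search finds 20 at index 5 after 3 comparisons. The search repeatedly halves the search space by comparing with the middle element.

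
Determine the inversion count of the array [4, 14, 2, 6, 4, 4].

Finding inversions in [4, 14, 2, 6, 4, 4]:

(0, 2): arr[0]=4 > arr[2]=2
(1, 2): arr[1]=14 > arr[2]=2
(1, 3): arr[1]=14 > arr[3]=6
(1, 4): arr[1]=14 > arr[4]=4
(1, 5): arr[1]=14 > arr[5]=4
(3, 4): arr[3]=6 > arr[4]=4
(3, 5): arr[3]=6 > arr[5]=4

Total inversions: 7

The array has 7 inversion(s): (0,2), (1,2), (1,3), (1,4), (1,5), (3,4), (3,5). Each pair (i,j) satisfies i < j and arr[i] > arr[j].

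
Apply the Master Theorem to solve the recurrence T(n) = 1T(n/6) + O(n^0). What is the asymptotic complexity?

Master Theorem for T(n) = 1T(n/6) + O(n^0):

a = 1, b = 6, c = 0
log_b(a) = log_6(1) = 0.0000

Case 2: c = 0 = log_6(1) = 0.0000
T(n) = O(n^0 log n) = O(log n)

For T(n) = 1T(n/6) + O(n^0): log_6(1) = 0.0000. This is Case 2 of the Master Theorem (c = log_b(a), equal work at all levels), giving O(log n).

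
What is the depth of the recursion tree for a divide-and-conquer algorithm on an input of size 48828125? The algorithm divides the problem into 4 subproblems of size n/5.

For divide and conquer with division factor 5:

Problem sizes at each level:
Level 0: 48828125
Level 1: 9765625
Level 2: 1953125
Level 3: 390625
Level 4: 78125
Level 5: 15625
Level 6: 3125
Level 7: 625
Level 8: 125
Level 9: 25
Level 10: 5
Level 11: 1

The root is level 0 and the size-1 base case is level 11 (the tree spans levels 0 through 11, i.e. 12 levels counting the root), so the depth is the number of divisions: log_5(48828125) = 11

The recursion tree depth is log_5(48828125) = 11. At each level, the problem size is divided by 5, so it takes 11 divisions to reduce to a base case of size 1. The algorithm makes 4 recursive calls at each level.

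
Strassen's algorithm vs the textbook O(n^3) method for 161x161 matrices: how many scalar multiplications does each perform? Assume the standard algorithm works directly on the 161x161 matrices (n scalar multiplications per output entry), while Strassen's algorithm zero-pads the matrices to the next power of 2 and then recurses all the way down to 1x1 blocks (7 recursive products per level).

Matrix multiplication for 161x161 matrices:

Strassen's algorithm requires power-of-2 dimensions. Pad 161x161 to 256x256 (next power of 2).

Standard algorithm: 161^3 = 4173281 multiplications
Strassen's algorithm: 7^(log2(256)) = 7^8 = 5764801 multiplications
Difference: 4173281 - 5764801 = -1591520 (Strassen uses MORE here due to padding overhead — for small or just-over-power-of-2 n, padding can outweigh the per-level savings)

Standard: 4173281 multiplications (161^3). Strassen: 5764801 multiplications (7^8, after padding to 256x256). Strassen reduces 8 recursive multiplications to 7 at each level.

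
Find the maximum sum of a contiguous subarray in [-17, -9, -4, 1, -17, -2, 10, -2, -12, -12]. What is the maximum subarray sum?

Using Kadane's algorithm on [-17, -9, -4, 1, -17, -2, 10, -2, -12, -12]:

Scanning through the array:
Position 1 (value -9): max_ending_here = -9, max_so_far = -9
Position 2 (value -4): max_ending_here = -4, max_so_far = -4
Position 3 (value 1): max_ending_here = 1, max_so_far = 1
Position 4 (value -17): max_ending_here = -16, max_so_far = 1
Position 5 (value -2): max_ending_here = -2, max_so_far = 1
Position 6 (value 10): max_ending_here = 10, max_so_far = 10
Position 7 (value -2): max_ending_here = 8, max_so_far = 10
Position 8 (value -12): max_ending_here = -4, max_so_far = 10
Position 9 (value -12): max_ending_here = -12, max_so_far = 10

Maximum subarray: [10]
Maximum sum: 10

The maximum subarray is [10] with sum 10. This subarray runs from index 6 to index 6.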